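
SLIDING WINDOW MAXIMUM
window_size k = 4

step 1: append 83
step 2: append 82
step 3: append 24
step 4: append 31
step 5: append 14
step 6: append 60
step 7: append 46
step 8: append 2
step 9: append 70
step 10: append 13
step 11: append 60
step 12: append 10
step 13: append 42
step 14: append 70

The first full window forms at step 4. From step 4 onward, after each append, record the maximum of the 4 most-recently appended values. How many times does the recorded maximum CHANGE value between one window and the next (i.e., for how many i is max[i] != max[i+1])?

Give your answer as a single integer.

Answer: 5

Derivation:
step 1: append 83 -> window=[83] (not full yet)
step 2: append 82 -> window=[83, 82] (not full yet)
step 3: append 24 -> window=[83, 82, 24] (not full yet)
step 4: append 31 -> window=[83, 82, 24, 31] -> max=83
step 5: append 14 -> window=[82, 24, 31, 14] -> max=82
step 6: append 60 -> window=[24, 31, 14, 60] -> max=60
step 7: append 46 -> window=[31, 14, 60, 46] -> max=60
step 8: append 2 -> window=[14, 60, 46, 2] -> max=60
step 9: append 70 -> window=[60, 46, 2, 70] -> max=70
step 10: append 13 -> window=[46, 2, 70, 13] -> max=70
step 11: append 60 -> window=[2, 70, 13, 60] -> max=70
step 12: append 10 -> window=[70, 13, 60, 10] -> max=70
step 13: append 42 -> window=[13, 60, 10, 42] -> max=60
step 14: append 70 -> window=[60, 10, 42, 70] -> max=70
Recorded maximums: 83 82 60 60 60 70 70 70 70 60 70
Changes between consecutive maximums: 5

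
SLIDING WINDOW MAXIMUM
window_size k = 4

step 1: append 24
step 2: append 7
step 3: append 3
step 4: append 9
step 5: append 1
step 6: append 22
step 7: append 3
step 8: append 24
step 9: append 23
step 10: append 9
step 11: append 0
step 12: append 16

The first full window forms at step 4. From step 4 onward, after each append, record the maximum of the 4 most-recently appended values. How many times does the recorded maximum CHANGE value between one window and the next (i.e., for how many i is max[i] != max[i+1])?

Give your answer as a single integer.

Answer: 4

Derivation:
step 1: append 24 -> window=[24] (not full yet)
step 2: append 7 -> window=[24, 7] (not full yet)
step 3: append 3 -> window=[24, 7, 3] (not full yet)
step 4: append 9 -> window=[24, 7, 3, 9] -> max=24
step 5: append 1 -> window=[7, 3, 9, 1] -> max=9
step 6: append 22 -> window=[3, 9, 1, 22] -> max=22
step 7: append 3 -> window=[9, 1, 22, 3] -> max=22
step 8: append 24 -> window=[1, 22, 3, 24] -> max=24
step 9: append 23 -> window=[22, 3, 24, 23] -> max=24
step 10: append 9 -> window=[3, 24, 23, 9] -> max=24
step 11: append 0 -> window=[24, 23, 9, 0] -> max=24
step 12: append 16 -> window=[23, 9, 0, 16] -> max=23
Recorded maximums: 24 9 22 22 24 24 24 24 23
Changes between consecutive maximums: 4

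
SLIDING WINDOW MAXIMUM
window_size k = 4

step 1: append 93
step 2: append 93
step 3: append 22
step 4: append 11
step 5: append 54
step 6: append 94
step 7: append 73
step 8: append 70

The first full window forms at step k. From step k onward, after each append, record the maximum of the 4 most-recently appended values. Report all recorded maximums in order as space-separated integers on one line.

step 1: append 93 -> window=[93] (not full yet)
step 2: append 93 -> window=[93, 93] (not full yet)
step 3: append 22 -> window=[93, 93, 22] (not full yet)
step 4: append 11 -> window=[93, 93, 22, 11] -> max=93
step 5: append 54 -> window=[93, 22, 11, 54] -> max=93
step 6: append 94 -> window=[22, 11, 54, 94] -> max=94
step 7: append 73 -> window=[11, 54, 94, 73] -> max=94
step 8: append 70 -> window=[54, 94, 73, 70] -> max=94

Answer: 93 93 94 94 94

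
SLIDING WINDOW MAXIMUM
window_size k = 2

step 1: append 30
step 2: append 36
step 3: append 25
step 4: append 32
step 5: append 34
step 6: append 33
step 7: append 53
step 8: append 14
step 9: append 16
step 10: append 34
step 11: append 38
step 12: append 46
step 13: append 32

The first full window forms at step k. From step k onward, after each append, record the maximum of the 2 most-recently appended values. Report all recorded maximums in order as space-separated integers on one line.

step 1: append 30 -> window=[30] (not full yet)
step 2: append 36 -> window=[30, 36] -> max=36
step 3: append 25 -> window=[36, 25] -> max=36
step 4: append 32 -> window=[25, 32] -> max=32
step 5: append 34 -> window=[32, 34] -> max=34
step 6: append 33 -> window=[34, 33] -> max=34
step 7: append 53 -> window=[33, 53] -> max=53
step 8: append 14 -> window=[53, 14] -> max=53
step 9: append 16 -> window=[14, 16] -> max=16
step 10: append 34 -> window=[16, 34] -> max=34
step 11: append 38 -> window=[34, 38] -> max=38
step 12: append 46 -> window=[38, 46] -> max=46
step 13: append 32 -> window=[46, 32] -> max=46

Answer: 36 36 32 34 34 53 53 16 34 38 46 46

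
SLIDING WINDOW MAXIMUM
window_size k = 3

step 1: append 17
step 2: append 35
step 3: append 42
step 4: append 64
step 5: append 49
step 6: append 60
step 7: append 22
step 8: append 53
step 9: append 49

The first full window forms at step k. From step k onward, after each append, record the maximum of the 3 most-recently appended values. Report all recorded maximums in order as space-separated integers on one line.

step 1: append 17 -> window=[17] (not full yet)
step 2: append 35 -> window=[17, 35] (not full yet)
step 3: append 42 -> window=[17, 35, 42] -> max=42
step 4: append 64 -> window=[35, 42, 64] -> max=64
step 5: append 49 -> window=[42, 64, 49] -> max=64
step 6: append 60 -> window=[64, 49, 60] -> max=64
step 7: append 22 -> window=[49, 60, 22] -> max=60
step 8: append 53 -> window=[60, 22, 53] -> max=60
step 9: append 49 -> window=[22, 53, 49] -> max=53

Answer: 42 64 64 64 60 60 53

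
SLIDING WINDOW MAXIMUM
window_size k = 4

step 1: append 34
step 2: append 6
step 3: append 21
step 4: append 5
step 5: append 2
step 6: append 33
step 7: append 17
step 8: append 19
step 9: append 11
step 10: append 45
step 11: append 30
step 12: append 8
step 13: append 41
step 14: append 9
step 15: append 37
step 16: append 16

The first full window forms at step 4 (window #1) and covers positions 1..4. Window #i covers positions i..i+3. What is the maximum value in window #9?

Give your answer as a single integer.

step 1: append 34 -> window=[34] (not full yet)
step 2: append 6 -> window=[34, 6] (not full yet)
step 3: append 21 -> window=[34, 6, 21] (not full yet)
step 4: append 5 -> window=[34, 6, 21, 5] -> max=34
step 5: append 2 -> window=[6, 21, 5, 2] -> max=21
step 6: append 33 -> window=[21, 5, 2, 33] -> max=33
step 7: append 17 -> window=[5, 2, 33, 17] -> max=33
step 8: append 19 -> window=[2, 33, 17, 19] -> max=33
step 9: append 11 -> window=[33, 17, 19, 11] -> max=33
step 10: append 45 -> window=[17, 19, 11, 45] -> max=45
step 11: append 30 -> window=[19, 11, 45, 30] -> max=45
step 12: append 8 -> window=[11, 45, 30, 8] -> max=45
Window #9 max = 45

Answer: 45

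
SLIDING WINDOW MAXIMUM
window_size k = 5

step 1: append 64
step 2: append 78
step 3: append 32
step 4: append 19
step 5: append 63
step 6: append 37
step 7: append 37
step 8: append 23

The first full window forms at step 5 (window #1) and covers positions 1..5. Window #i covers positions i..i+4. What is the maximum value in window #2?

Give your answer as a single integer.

Answer: 78

Derivation:
step 1: append 64 -> window=[64] (not full yet)
step 2: append 78 -> window=[64, 78] (not full yet)
step 3: append 32 -> window=[64, 78, 32] (not full yet)
step 4: append 19 -> window=[64, 78, 32, 19] (not full yet)
step 5: append 63 -> window=[64, 78, 32, 19, 63] -> max=78
step 6: append 37 -> window=[78, 32, 19, 63, 37] -> max=78
Window #2 max = 78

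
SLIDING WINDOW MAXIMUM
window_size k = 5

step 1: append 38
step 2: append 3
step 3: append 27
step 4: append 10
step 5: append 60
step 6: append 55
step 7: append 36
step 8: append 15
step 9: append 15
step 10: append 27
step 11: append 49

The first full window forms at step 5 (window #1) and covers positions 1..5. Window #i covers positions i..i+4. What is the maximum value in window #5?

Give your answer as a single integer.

Answer: 60

Derivation:
step 1: append 38 -> window=[38] (not full yet)
step 2: append 3 -> window=[38, 3] (not full yet)
step 3: append 27 -> window=[38, 3, 27] (not full yet)
step 4: append 10 -> window=[38, 3, 27, 10] (not full yet)
step 5: append 60 -> window=[38, 3, 27, 10, 60] -> max=60
step 6: append 55 -> window=[3, 27, 10, 60, 55] -> max=60
step 7: append 36 -> window=[27, 10, 60, 55, 36] -> max=60
step 8: append 15 -> window=[10, 60, 55, 36, 15] -> max=60
step 9: append 15 -> window=[60, 55, 36, 15, 15] -> max=60
Window #5 max = 60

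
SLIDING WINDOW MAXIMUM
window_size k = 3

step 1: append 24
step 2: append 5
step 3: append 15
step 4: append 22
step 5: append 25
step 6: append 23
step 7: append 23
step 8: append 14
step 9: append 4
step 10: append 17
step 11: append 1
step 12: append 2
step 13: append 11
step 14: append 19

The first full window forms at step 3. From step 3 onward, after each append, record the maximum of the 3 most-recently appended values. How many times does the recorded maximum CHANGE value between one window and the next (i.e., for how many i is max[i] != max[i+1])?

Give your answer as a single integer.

Answer: 6

Derivation:
step 1: append 24 -> window=[24] (not full yet)
step 2: append 5 -> window=[24, 5] (not full yet)
step 3: append 15 -> window=[24, 5, 15] -> max=24
step 4: append 22 -> window=[5, 15, 22] -> max=22
step 5: append 25 -> window=[15, 22, 25] -> max=25
step 6: append 23 -> window=[22, 25, 23] -> max=25
step 7: append 23 -> window=[25, 23, 23] -> max=25
step 8: append 14 -> window=[23, 23, 14] -> max=23
step 9: append 4 -> window=[23, 14, 4] -> max=23
step 10: append 17 -> window=[14, 4, 17] -> max=17
step 11: append 1 -> window=[4, 17, 1] -> max=17
step 12: append 2 -> window=[17, 1, 2] -> max=17
step 13: append 11 -> window=[1, 2, 11] -> max=11
step 14: append 19 -> window=[2, 11, 19] -> max=19
Recorded maximums: 24 22 25 25 25 23 23 17 17 17 11 19
Changes between consecutive maximums: 6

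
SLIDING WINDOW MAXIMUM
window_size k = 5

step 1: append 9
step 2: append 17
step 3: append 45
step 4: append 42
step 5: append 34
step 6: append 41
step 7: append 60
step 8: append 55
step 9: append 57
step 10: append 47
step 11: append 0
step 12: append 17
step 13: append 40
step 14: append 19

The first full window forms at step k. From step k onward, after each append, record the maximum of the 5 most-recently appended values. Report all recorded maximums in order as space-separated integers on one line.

Answer: 45 45 60 60 60 60 60 57 57 47

Derivation:
step 1: append 9 -> window=[9] (not full yet)
step 2: append 17 -> window=[9, 17] (not full yet)
step 3: append 45 -> window=[9, 17, 45] (not full yet)
step 4: append 42 -> window=[9, 17, 45, 42] (not full yet)
step 5: append 34 -> window=[9, 17, 45, 42, 34] -> max=45
step 6: append 41 -> window=[17, 45, 42, 34, 41] -> max=45
step 7: append 60 -> window=[45, 42, 34, 41, 60] -> max=60
step 8: append 55 -> window=[42, 34, 41, 60, 55] -> max=60
step 9: append 57 -> window=[34, 41, 60, 55, 57] -> max=60
step 10: append 47 -> window=[41, 60, 55, 57, 47] -> max=60
step 11: append 0 -> window=[60, 55, 57, 47, 0] -> max=60
step 12: append 17 -> window=[55, 57, 47, 0, 17] -> max=57
step 13: append 40 -> window=[57, 47, 0, 17, 40] -> max=57
step 14: append 19 -> window=[47, 0, 17, 40, 19] -> max=47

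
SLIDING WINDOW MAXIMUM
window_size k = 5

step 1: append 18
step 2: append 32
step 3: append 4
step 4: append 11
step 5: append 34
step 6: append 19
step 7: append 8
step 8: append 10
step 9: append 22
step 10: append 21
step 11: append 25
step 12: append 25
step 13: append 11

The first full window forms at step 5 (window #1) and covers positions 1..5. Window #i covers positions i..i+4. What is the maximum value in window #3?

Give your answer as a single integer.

step 1: append 18 -> window=[18] (not full yet)
step 2: append 32 -> window=[18, 32] (not full yet)
step 3: append 4 -> window=[18, 32, 4] (not full yet)
step 4: append 11 -> window=[18, 32, 4, 11] (not full yet)
step 5: append 34 -> window=[18, 32, 4, 11, 34] -> max=34
step 6: append 19 -> window=[32, 4, 11, 34, 19] -> max=34
step 7: append 8 -> window=[4, 11, 34, 19, 8] -> max=34
Window #3 max = 34

Answer: 34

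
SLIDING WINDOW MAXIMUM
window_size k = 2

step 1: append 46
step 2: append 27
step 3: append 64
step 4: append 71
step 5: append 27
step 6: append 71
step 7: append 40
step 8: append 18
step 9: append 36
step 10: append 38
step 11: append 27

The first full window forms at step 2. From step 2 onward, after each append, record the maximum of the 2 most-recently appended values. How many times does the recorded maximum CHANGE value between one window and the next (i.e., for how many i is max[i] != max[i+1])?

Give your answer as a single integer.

step 1: append 46 -> window=[46] (not full yet)
step 2: append 27 -> window=[46, 27] -> max=46
step 3: append 64 -> window=[27, 64] -> max=64
step 4: append 71 -> window=[64, 71] -> max=71
step 5: append 27 -> window=[71, 27] -> max=71
step 6: append 71 -> window=[27, 71] -> max=71
step 7: append 40 -> window=[71, 40] -> max=71
step 8: append 18 -> window=[40, 18] -> max=40
step 9: append 36 -> window=[18, 36] -> max=36
step 10: append 38 -> window=[36, 38] -> max=38
step 11: append 27 -> window=[38, 27] -> max=38
Recorded maximums: 46 64 71 71 71 71 40 36 38 38
Changes between consecutive maximums: 5

Answer: 5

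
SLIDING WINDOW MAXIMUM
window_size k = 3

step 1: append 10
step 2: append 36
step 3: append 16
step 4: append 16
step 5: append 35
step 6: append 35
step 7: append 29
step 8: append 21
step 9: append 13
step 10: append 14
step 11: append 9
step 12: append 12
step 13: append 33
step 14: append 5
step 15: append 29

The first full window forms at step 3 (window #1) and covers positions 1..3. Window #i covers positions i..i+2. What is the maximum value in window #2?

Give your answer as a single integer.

Answer: 36

Derivation:
step 1: append 10 -> window=[10] (not full yet)
step 2: append 36 -> window=[10, 36] (not full yet)
step 3: append 16 -> window=[10, 36, 16] -> max=36
step 4: append 16 -> window=[36, 16, 16] -> max=36
Window #2 max = 36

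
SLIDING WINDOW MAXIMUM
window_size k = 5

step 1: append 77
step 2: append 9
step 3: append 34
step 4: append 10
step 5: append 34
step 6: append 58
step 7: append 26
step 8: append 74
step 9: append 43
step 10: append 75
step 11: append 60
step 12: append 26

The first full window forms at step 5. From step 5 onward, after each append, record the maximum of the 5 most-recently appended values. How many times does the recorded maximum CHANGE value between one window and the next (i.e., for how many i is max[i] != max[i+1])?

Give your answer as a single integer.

Answer: 3

Derivation:
step 1: append 77 -> window=[77] (not full yet)
step 2: append 9 -> window=[77, 9] (not full yet)
step 3: append 34 -> window=[77, 9, 34] (not full yet)
step 4: append 10 -> window=[77, 9, 34, 10] (not full yet)
step 5: append 34 -> window=[77, 9, 34, 10, 34] -> max=77
step 6: append 58 -> window=[9, 34, 10, 34, 58] -> max=58
step 7: append 26 -> window=[34, 10, 34, 58, 26] -> max=58
step 8: append 74 -> window=[10, 34, 58, 26, 74] -> max=74
step 9: append 43 -> window=[34, 58, 26, 74, 43] -> max=74
step 10: append 75 -> window=[58, 26, 74, 43, 75] -> max=75
step 11: append 60 -> window=[26, 74, 43, 75, 60] -> max=75
step 12: append 26 -> window=[74, 43, 75, 60, 26] -> max=75
Recorded maximums: 77 58 58 74 74 75 75 75
Changes between consecutive maximums: 3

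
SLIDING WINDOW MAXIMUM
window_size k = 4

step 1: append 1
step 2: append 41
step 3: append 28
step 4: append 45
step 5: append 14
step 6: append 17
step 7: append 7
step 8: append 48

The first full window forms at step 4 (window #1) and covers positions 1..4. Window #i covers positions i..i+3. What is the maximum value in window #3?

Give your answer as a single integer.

step 1: append 1 -> window=[1] (not full yet)
step 2: append 41 -> window=[1, 41] (not full yet)
step 3: append 28 -> window=[1, 41, 28] (not full yet)
step 4: append 45 -> window=[1, 41, 28, 45] -> max=45
step 5: append 14 -> window=[41, 28, 45, 14] -> max=45
step 6: append 17 -> window=[28, 45, 14, 17] -> max=45
Window #3 max = 45

Answer: 45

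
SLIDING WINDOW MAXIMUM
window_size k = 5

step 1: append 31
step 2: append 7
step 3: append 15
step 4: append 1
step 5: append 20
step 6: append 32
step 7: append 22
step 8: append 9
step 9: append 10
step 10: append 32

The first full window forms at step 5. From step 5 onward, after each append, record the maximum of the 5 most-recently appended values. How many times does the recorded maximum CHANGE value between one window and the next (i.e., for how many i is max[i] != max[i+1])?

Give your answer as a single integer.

Answer: 1

Derivation:
step 1: append 31 -> window=[31] (not full yet)
step 2: append 7 -> window=[31, 7] (not full yet)
step 3: append 15 -> window=[31, 7, 15] (not full yet)
step 4: append 1 -> window=[31, 7, 15, 1] (not full yet)
step 5: append 20 -> window=[31, 7, 15, 1, 20] -> max=31
step 6: append 32 -> window=[7, 15, 1, 20, 32] -> max=32
step 7: append 22 -> window=[15, 1, 20, 32, 22] -> max=32
step 8: append 9 -> window=[1, 20, 32, 22, 9] -> max=32
step 9: append 10 -> window=[20, 32, 22, 9, 10] -> max=32
step 10: append 32 -> window=[32, 22, 9, 10, 32] -> max=32
Recorded maximums: 31 32 32 32 32 32
Changes between consecutive maximums: 1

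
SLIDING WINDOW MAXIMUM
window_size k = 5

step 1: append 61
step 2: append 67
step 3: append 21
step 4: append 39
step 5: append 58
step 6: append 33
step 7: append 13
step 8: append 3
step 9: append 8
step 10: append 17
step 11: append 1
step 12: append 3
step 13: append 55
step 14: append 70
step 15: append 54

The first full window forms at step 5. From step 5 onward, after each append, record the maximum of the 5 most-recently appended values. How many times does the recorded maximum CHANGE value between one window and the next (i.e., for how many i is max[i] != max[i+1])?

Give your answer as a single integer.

step 1: append 61 -> window=[61] (not full yet)
step 2: append 67 -> window=[61, 67] (not full yet)
step 3: append 21 -> window=[61, 67, 21] (not full yet)
step 4: append 39 -> window=[61, 67, 21, 39] (not full yet)
step 5: append 58 -> window=[61, 67, 21, 39, 58] -> max=67
step 6: append 33 -> window=[67, 21, 39, 58, 33] -> max=67
step 7: append 13 -> window=[21, 39, 58, 33, 13] -> max=58
step 8: append 3 -> window=[39, 58, 33, 13, 3] -> max=58
step 9: append 8 -> window=[58, 33, 13, 3, 8] -> max=58
step 10: append 17 -> window=[33, 13, 3, 8, 17] -> max=33
step 11: append 1 -> window=[13, 3, 8, 17, 1] -> max=17
step 12: append 3 -> window=[3, 8, 17, 1, 3] -> max=17
step 13: append 55 -> window=[8, 17, 1, 3, 55] -> max=55
step 14: append 70 -> window=[17, 1, 3, 55, 70] -> max=70
step 15: append 54 -> window=[1, 3, 55, 70, 54] -> max=70
Recorded maximums: 67 67 58 58 58 33 17 17 55 70 70
Changes between consecutive maximums: 5

Answer: 5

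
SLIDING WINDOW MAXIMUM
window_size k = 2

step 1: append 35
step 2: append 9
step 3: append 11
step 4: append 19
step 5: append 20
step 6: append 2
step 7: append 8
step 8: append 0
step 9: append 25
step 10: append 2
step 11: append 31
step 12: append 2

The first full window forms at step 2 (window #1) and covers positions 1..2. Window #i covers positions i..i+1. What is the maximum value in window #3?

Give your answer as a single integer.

step 1: append 35 -> window=[35] (not full yet)
step 2: append 9 -> window=[35, 9] -> max=35
step 3: append 11 -> window=[9, 11] -> max=11
step 4: append 19 -> window=[11, 19] -> max=19
Window #3 max = 19

Answer: 19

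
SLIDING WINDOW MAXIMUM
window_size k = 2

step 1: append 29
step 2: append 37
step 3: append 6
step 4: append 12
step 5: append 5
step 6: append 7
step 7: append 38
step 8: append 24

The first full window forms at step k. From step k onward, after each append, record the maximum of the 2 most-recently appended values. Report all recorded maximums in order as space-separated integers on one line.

step 1: append 29 -> window=[29] (not full yet)
step 2: append 37 -> window=[29, 37] -> max=37
step 3: append 6 -> window=[37, 6] -> max=37
step 4: append 12 -> window=[6, 12] -> max=12
step 5: append 5 -> window=[12, 5] -> max=12
step 6: append 7 -> window=[5, 7] -> max=7
step 7: append 38 -> window=[7, 38] -> max=38
step 8: append 24 -> window=[38, 24] -> max=38

Answer: 37 37 12 12 7 38 38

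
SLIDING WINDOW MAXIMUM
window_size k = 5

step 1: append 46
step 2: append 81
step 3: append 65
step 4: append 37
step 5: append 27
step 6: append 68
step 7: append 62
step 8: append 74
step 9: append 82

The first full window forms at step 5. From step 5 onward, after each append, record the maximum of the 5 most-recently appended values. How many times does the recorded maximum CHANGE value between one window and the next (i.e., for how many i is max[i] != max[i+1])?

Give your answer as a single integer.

step 1: append 46 -> window=[46] (not full yet)
step 2: append 81 -> window=[46, 81] (not full yet)
step 3: append 65 -> window=[46, 81, 65] (not full yet)
step 4: append 37 -> window=[46, 81, 65, 37] (not full yet)
step 5: append 27 -> window=[46, 81, 65, 37, 27] -> max=81
step 6: append 68 -> window=[81, 65, 37, 27, 68] -> max=81
step 7: append 62 -> window=[65, 37, 27, 68, 62] -> max=68
step 8: append 74 -> window=[37, 27, 68, 62, 74] -> max=74
step 9: append 82 -> window=[27, 68, 62, 74, 82] -> max=82
Recorded maximums: 81 81 68 74 82
Changes between consecutive maximums: 3

Answer: 3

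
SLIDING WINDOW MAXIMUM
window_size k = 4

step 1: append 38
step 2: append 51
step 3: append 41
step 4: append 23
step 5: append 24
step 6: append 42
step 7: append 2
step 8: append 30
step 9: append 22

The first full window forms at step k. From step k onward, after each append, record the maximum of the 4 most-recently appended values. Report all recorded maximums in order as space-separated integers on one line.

Answer: 51 51 42 42 42 42

Derivation:
step 1: append 38 -> window=[38] (not full yet)
step 2: append 51 -> window=[38, 51] (not full yet)
step 3: append 41 -> window=[38, 51, 41] (not full yet)
step 4: append 23 -> window=[38, 51, 41, 23] -> max=51
step 5: append 24 -> window=[51, 41, 23, 24] -> max=51
step 6: append 42 -> window=[41, 23, 24, 42] -> max=42
step 7: append 2 -> window=[23, 24, 42, 2] -> max=42
step 8: append 30 -> window=[24, 42, 2, 30] -> max=42
step 9: append 22 -> window=[42, 2, 30, 22] -> max=42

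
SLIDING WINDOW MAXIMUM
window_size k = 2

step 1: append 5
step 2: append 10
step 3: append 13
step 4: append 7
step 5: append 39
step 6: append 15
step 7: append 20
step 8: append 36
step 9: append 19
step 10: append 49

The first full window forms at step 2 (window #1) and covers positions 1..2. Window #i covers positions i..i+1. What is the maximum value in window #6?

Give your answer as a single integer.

Answer: 20

Derivation:
step 1: append 5 -> window=[5] (not full yet)
step 2: append 10 -> window=[5, 10] -> max=10
step 3: append 13 -> window=[10, 13] -> max=13
step 4: append 7 -> window=[13, 7] -> max=13
step 5: append 39 -> window=[7, 39] -> max=39
step 6: append 15 -> window=[39, 15] -> max=39
step 7: append 20 -> window=[15, 20] -> max=20
Window #6 max = 20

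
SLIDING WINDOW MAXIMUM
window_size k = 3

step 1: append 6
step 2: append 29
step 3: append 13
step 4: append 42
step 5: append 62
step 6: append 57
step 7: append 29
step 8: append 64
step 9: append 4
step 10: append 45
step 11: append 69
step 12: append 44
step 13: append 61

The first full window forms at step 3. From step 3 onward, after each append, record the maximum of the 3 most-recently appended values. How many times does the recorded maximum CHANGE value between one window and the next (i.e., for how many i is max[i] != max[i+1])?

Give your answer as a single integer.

step 1: append 6 -> window=[6] (not full yet)
step 2: append 29 -> window=[6, 29] (not full yet)
step 3: append 13 -> window=[6, 29, 13] -> max=29
step 4: append 42 -> window=[29, 13, 42] -> max=42
step 5: append 62 -> window=[13, 42, 62] -> max=62
step 6: append 57 -> window=[42, 62, 57] -> max=62
step 7: append 29 -> window=[62, 57, 29] -> max=62
step 8: append 64 -> window=[57, 29, 64] -> max=64
step 9: append 4 -> window=[29, 64, 4] -> max=64
step 10: append 45 -> window=[64, 4, 45] -> max=64
step 11: append 69 -> window=[4, 45, 69] -> max=69
step 12: append 44 -> window=[45, 69, 44] -> max=69
step 13: append 61 -> window=[69, 44, 61] -> max=69
Recorded maximums: 29 42 62 62 62 64 64 64 69 69 69
Changes between consecutive maximums: 4

Answer: 4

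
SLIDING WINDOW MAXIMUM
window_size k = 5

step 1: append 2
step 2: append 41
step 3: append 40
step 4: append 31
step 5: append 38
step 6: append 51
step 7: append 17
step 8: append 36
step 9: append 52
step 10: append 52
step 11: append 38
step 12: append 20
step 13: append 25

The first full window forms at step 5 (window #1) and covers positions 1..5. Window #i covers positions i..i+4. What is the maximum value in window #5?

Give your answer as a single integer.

step 1: append 2 -> window=[2] (not full yet)
step 2: append 41 -> window=[2, 41] (not full yet)
step 3: append 40 -> window=[2, 41, 40] (not full yet)
step 4: append 31 -> window=[2, 41, 40, 31] (not full yet)
step 5: append 38 -> window=[2, 41, 40, 31, 38] -> max=41
step 6: append 51 -> window=[41, 40, 31, 38, 51] -> max=51
step 7: append 17 -> window=[40, 31, 38, 51, 17] -> max=51
step 8: append 36 -> window=[31, 38, 51, 17, 36] -> max=51
step 9: append 52 -> window=[38, 51, 17, 36, 52] -> max=52
Window #5 max = 52

Answer: 52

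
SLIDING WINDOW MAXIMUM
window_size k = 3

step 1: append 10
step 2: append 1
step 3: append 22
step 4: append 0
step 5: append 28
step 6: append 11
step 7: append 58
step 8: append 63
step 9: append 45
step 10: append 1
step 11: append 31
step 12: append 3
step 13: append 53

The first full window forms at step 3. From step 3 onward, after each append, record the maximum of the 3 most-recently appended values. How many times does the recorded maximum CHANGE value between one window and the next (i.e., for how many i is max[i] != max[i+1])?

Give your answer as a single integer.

Answer: 6

Derivation:
step 1: append 10 -> window=[10] (not full yet)
step 2: append 1 -> window=[10, 1] (not full yet)
step 3: append 22 -> window=[10, 1, 22] -> max=22
step 4: append 0 -> window=[1, 22, 0] -> max=22
step 5: append 28 -> window=[22, 0, 28] -> max=28
step 6: append 11 -> window=[0, 28, 11] -> max=28
step 7: append 58 -> window=[28, 11, 58] -> max=58
step 8: append 63 -> window=[11, 58, 63] -> max=63
step 9: append 45 -> window=[58, 63, 45] -> max=63
step 10: append 1 -> window=[63, 45, 1] -> max=63
step 11: append 31 -> window=[45, 1, 31] -> max=45
step 12: append 3 -> window=[1, 31, 3] -> max=31
step 13: append 53 -> window=[31, 3, 53] -> max=53
Recorded maximums: 22 22 28 28 58 63 63 63 45 31 53
Changes between consecutive maximums: 6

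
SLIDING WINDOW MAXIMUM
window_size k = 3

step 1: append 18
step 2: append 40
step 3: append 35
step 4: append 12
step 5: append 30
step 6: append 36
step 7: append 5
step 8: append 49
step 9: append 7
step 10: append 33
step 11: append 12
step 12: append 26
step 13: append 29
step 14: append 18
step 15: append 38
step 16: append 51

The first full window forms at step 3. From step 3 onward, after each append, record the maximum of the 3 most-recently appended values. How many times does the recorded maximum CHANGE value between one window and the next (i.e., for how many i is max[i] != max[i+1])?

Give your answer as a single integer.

Answer: 7

Derivation:
step 1: append 18 -> window=[18] (not full yet)
step 2: append 40 -> window=[18, 40] (not full yet)
step 3: append 35 -> window=[18, 40, 35] -> max=40
step 4: append 12 -> window=[40, 35, 12] -> max=40
step 5: append 30 -> window=[35, 12, 30] -> max=35
step 6: append 36 -> window=[12, 30, 36] -> max=36
step 7: append 5 -> window=[30, 36, 5] -> max=36
step 8: append 49 -> window=[36, 5, 49] -> max=49
step 9: append 7 -> window=[5, 49, 7] -> max=49
step 10: append 33 -> window=[49, 7, 33] -> max=49
step 11: append 12 -> window=[7, 33, 12] -> max=33
step 12: append 26 -> window=[33, 12, 26] -> max=33
step 13: append 29 -> window=[12, 26, 29] -> max=29
step 14: append 18 -> window=[26, 29, 18] -> max=29
step 15: append 38 -> window=[29, 18, 38] -> max=38
step 16: append 51 -> window=[18, 38, 51] -> max=51
Recorded maximums: 40 40 35 36 36 49 49 49 33 33 29 29 38 51
Changes between consecutive maximums: 7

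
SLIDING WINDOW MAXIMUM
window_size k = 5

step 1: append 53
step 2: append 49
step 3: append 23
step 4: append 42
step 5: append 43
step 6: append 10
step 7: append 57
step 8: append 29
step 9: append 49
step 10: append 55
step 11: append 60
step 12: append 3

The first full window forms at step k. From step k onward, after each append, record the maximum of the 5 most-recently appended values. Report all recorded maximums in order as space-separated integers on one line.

step 1: append 53 -> window=[53] (not full yet)
step 2: append 49 -> window=[53, 49] (not full yet)
step 3: append 23 -> window=[53, 49, 23] (not full yet)
step 4: append 42 -> window=[53, 49, 23, 42] (not full yet)
step 5: append 43 -> window=[53, 49, 23, 42, 43] -> max=53
step 6: append 10 -> window=[49, 23, 42, 43, 10] -> max=49
step 7: append 57 -> window=[23, 42, 43, 10, 57] -> max=57
step 8: append 29 -> window=[42, 43, 10, 57, 29] -> max=57
step 9: append 49 -> window=[43, 10, 57, 29, 49] -> max=57
step 10: append 55 -> window=[10, 57, 29, 49, 55] -> max=57
step 11: append 60 -> window=[57, 29, 49, 55, 60] -> max=60
step 12: append 3 -> window=[29, 49, 55, 60, 3] -> max=60

Answer: 53 49 57 57 57 57 60 60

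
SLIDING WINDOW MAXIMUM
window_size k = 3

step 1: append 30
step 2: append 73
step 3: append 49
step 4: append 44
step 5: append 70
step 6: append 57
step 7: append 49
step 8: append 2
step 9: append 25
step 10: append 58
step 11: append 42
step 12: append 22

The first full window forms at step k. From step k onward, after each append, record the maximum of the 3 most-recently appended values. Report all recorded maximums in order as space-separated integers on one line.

step 1: append 30 -> window=[30] (not full yet)
step 2: append 73 -> window=[30, 73] (not full yet)
step 3: append 49 -> window=[30, 73, 49] -> max=73
step 4: append 44 -> window=[73, 49, 44] -> max=73
step 5: append 70 -> window=[49, 44, 70] -> max=70
step 6: append 57 -> window=[44, 70, 57] -> max=70
step 7: append 49 -> window=[70, 57, 49] -> max=70
step 8: append 2 -> window=[57, 49, 2] -> max=57
step 9: append 25 -> window=[49, 2, 25] -> max=49
step 10: append 58 -> window=[2, 25, 58] -> max=58
step 11: append 42 -> window=[25, 58, 42] -> max=58
step 12: append 22 -> window=[58, 42, 22] -> max=58

Answer: 73 73 70 70 70 57 49 58 58 58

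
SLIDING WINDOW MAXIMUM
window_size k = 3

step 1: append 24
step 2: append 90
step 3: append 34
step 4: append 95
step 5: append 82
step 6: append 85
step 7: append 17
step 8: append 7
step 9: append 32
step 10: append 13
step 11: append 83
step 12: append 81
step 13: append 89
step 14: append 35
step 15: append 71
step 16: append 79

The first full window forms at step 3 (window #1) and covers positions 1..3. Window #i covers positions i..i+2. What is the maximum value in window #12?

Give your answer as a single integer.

step 1: append 24 -> window=[24] (not full yet)
step 2: append 90 -> window=[24, 90] (not full yet)
step 3: append 34 -> window=[24, 90, 34] -> max=90
step 4: append 95 -> window=[90, 34, 95] -> max=95
step 5: append 82 -> window=[34, 95, 82] -> max=95
step 6: append 85 -> window=[95, 82, 85] -> max=95
step 7: append 17 -> window=[82, 85, 17] -> max=85
step 8: append 7 -> window=[85, 17, 7] -> max=85
step 9: append 32 -> window=[17, 7, 32] -> max=32
step 10: append 13 -> window=[7, 32, 13] -> max=32
step 11: append 83 -> window=[32, 13, 83] -> max=83
step 12: append 81 -> window=[13, 83, 81] -> max=83
step 13: append 89 -> window=[83, 81, 89] -> max=89
step 14: append 35 -> window=[81, 89, 35] -> max=89
Window #12 max = 89

Answer: 89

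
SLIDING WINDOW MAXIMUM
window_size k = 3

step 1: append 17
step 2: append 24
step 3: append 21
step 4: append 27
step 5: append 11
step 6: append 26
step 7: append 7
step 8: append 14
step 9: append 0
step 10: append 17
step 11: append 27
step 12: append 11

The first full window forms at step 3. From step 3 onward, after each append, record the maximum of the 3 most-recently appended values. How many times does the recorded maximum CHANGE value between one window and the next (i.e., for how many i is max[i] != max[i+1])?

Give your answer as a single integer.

Answer: 5

Derivation:
step 1: append 17 -> window=[17] (not full yet)
step 2: append 24 -> window=[17, 24] (not full yet)
step 3: append 21 -> window=[17, 24, 21] -> max=24
step 4: append 27 -> window=[24, 21, 27] -> max=27
step 5: append 11 -> window=[21, 27, 11] -> max=27
step 6: append 26 -> window=[27, 11, 26] -> max=27
step 7: append 7 -> window=[11, 26, 7] -> max=26
step 8: append 14 -> window=[26, 7, 14] -> max=26
step 9: append 0 -> window=[7, 14, 0] -> max=14
step 10: append 17 -> window=[14, 0, 17] -> max=17
step 11: append 27 -> window=[0, 17, 27] -> max=27
step 12: append 11 -> window=[17, 27, 11] -> max=27
Recorded maximums: 24 27 27 27 26 26 14 17 27 27
Changes between consecutive maximums: 5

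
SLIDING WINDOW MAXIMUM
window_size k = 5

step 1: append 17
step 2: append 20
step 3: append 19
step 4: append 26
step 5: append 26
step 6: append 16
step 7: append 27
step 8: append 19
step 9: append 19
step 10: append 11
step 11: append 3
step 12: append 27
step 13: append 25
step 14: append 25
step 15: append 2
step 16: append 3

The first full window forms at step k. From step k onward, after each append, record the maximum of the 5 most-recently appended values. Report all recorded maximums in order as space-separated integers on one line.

step 1: append 17 -> window=[17] (not full yet)
step 2: append 20 -> window=[17, 20] (not full yet)
step 3: append 19 -> window=[17, 20, 19] (not full yet)
step 4: append 26 -> window=[17, 20, 19, 26] (not full yet)
step 5: append 26 -> window=[17, 20, 19, 26, 26] -> max=26
step 6: append 16 -> window=[20, 19, 26, 26, 16] -> max=26
step 7: append 27 -> window=[19, 26, 26, 16, 27] -> max=27
step 8: append 19 -> window=[26, 26, 16, 27, 19] -> max=27
step 9: append 19 -> window=[26, 16, 27, 19, 19] -> max=27
step 10: append 11 -> window=[16, 27, 19, 19, 11] -> max=27
step 11: append 3 -> window=[27, 19, 19, 11, 3] -> max=27
step 12: append 27 -> window=[19, 19, 11, 3, 27] -> max=27
step 13: append 25 -> window=[19, 11, 3, 27, 25] -> max=27
step 14: append 25 -> window=[11, 3, 27, 25, 25] -> max=27
step 15: append 2 -> window=[3, 27, 25, 25, 2] -> max=27
step 16: append 3 -> window=[27, 25, 25, 2, 3] -> max=27

Answer: 26 26 27 27 27 27 27 27 27 27 27 27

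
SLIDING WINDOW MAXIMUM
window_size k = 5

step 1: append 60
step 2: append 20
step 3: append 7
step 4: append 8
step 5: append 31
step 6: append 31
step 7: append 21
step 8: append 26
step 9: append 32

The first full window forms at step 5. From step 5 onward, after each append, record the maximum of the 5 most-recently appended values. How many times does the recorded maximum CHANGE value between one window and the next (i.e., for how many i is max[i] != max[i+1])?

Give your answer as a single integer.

step 1: append 60 -> window=[60] (not full yet)
step 2: append 20 -> window=[60, 20] (not full yet)
step 3: append 7 -> window=[60, 20, 7] (not full yet)
step 4: append 8 -> window=[60, 20, 7, 8] (not full yet)
step 5: append 31 -> window=[60, 20, 7, 8, 31] -> max=60
step 6: append 31 -> window=[20, 7, 8, 31, 31] -> max=31
step 7: append 21 -> window=[7, 8, 31, 31, 21] -> max=31
step 8: append 26 -> window=[8, 31, 31, 21, 26] -> max=31
step 9: append 32 -> window=[31, 31, 21, 26, 32] -> max=32
Recorded maximums: 60 31 31 31 32
Changes between consecutive maximums: 2

Answer: 2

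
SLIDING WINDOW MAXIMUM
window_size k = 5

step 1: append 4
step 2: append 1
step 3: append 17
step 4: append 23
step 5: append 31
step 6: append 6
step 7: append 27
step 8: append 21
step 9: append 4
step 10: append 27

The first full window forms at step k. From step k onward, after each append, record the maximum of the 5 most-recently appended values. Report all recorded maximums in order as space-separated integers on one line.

step 1: append 4 -> window=[4] (not full yet)
step 2: append 1 -> window=[4, 1] (not full yet)
step 3: append 17 -> window=[4, 1, 17] (not full yet)
step 4: append 23 -> window=[4, 1, 17, 23] (not full yet)
step 5: append 31 -> window=[4, 1, 17, 23, 31] -> max=31
step 6: append 6 -> window=[1, 17, 23, 31, 6] -> max=31
step 7: append 27 -> window=[17, 23, 31, 6, 27] -> max=31
step 8: append 21 -> window=[23, 31, 6, 27, 21] -> max=31
step 9: append 4 -> window=[31, 6, 27, 21, 4] -> max=31
step 10: append 27 -> window=[6, 27, 21, 4, 27] -> max=27

Answer: 31 31 31 31 31 27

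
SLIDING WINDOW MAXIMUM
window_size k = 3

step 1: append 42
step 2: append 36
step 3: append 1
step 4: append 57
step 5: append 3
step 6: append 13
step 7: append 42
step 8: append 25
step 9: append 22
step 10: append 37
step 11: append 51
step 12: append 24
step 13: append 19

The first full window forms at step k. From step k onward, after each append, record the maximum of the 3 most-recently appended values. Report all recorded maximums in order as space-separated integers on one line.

Answer: 42 57 57 57 42 42 42 37 51 51 51

Derivation:
step 1: append 42 -> window=[42] (not full yet)
step 2: append 36 -> window=[42, 36] (not full yet)
step 3: append 1 -> window=[42, 36, 1] -> max=42
step 4: append 57 -> window=[36, 1, 57] -> max=57
step 5: append 3 -> window=[1, 57, 3] -> max=57
step 6: append 13 -> window=[57, 3, 13] -> max=57
step 7: append 42 -> window=[3, 13, 42] -> max=42
step 8: append 25 -> window=[13, 42, 25] -> max=42
step 9: append 22 -> window=[42, 25, 22] -> max=42
step 10: append 37 -> window=[25, 22, 37] -> max=37
step 11: append 51 -> window=[22, 37, 51] -> max=51
step 12: append 24 -> window=[37, 51, 24] -> max=51
step 13: append 19 -> window=[51, 24, 19] -> max=51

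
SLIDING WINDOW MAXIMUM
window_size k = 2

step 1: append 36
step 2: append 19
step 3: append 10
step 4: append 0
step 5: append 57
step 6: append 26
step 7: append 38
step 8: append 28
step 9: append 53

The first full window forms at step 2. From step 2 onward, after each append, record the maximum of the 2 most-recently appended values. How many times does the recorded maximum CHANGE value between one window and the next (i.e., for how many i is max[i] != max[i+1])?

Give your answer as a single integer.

Answer: 5

Derivation:
step 1: append 36 -> window=[36] (not full yet)
step 2: append 19 -> window=[36, 19] -> max=36
step 3: append 10 -> window=[19, 10] -> max=19
step 4: append 0 -> window=[10, 0] -> max=10
step 5: append 57 -> window=[0, 57] -> max=57
step 6: append 26 -> window=[57, 26] -> max=57
step 7: append 38 -> window=[26, 38] -> max=38
step 8: append 28 -> window=[38, 28] -> max=38
step 9: append 53 -> window=[28, 53] -> max=53
Recorded maximums: 36 19 10 57 57 38 38 53
Changes between consecutive maximums: 5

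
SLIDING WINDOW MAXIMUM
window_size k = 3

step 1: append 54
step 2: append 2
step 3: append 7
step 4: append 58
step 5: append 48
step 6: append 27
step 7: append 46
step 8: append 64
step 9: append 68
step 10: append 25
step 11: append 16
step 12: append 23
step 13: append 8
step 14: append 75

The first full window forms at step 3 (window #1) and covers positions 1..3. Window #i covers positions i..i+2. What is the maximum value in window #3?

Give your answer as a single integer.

Answer: 58

Derivation:
step 1: append 54 -> window=[54] (not full yet)
step 2: append 2 -> window=[54, 2] (not full yet)
step 3: append 7 -> window=[54, 2, 7] -> max=54
step 4: append 58 -> window=[2, 7, 58] -> max=58
step 5: append 48 -> window=[7, 58, 48] -> max=58
Window #3 max = 58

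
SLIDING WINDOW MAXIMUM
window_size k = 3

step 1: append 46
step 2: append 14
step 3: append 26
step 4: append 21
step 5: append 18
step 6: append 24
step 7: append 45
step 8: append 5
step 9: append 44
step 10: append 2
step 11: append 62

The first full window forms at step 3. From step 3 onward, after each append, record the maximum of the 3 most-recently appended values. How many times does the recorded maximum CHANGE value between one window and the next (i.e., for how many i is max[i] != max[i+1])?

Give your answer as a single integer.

step 1: append 46 -> window=[46] (not full yet)
step 2: append 14 -> window=[46, 14] (not full yet)
step 3: append 26 -> window=[46, 14, 26] -> max=46
step 4: append 21 -> window=[14, 26, 21] -> max=26
step 5: append 18 -> window=[26, 21, 18] -> max=26
step 6: append 24 -> window=[21, 18, 24] -> max=24
step 7: append 45 -> window=[18, 24, 45] -> max=45
step 8: append 5 -> window=[24, 45, 5] -> max=45
step 9: append 44 -> window=[45, 5, 44] -> max=45
step 10: append 2 -> window=[5, 44, 2] -> max=44
step 11: append 62 -> window=[44, 2, 62] -> max=62
Recorded maximums: 46 26 26 24 45 45 45 44 62
Changes between consecutive maximums: 5

Answer: 5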